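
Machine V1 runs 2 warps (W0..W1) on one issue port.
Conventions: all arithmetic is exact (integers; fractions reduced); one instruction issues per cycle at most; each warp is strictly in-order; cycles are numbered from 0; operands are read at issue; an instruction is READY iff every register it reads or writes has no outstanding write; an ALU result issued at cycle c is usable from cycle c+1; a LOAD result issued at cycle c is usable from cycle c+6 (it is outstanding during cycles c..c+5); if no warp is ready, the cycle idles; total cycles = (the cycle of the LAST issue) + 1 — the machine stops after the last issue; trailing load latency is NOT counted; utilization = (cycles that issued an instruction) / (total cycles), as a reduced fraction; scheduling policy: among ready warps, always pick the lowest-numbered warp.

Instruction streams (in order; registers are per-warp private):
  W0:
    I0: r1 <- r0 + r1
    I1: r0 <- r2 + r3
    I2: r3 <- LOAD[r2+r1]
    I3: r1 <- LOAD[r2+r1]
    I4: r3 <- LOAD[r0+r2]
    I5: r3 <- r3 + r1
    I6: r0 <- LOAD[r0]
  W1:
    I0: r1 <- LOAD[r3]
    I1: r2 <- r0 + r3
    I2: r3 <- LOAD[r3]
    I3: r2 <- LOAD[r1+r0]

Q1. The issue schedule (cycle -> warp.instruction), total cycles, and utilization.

cycle 0: W0.I0
cycle 1: W0.I1
cycle 2: W0.I2
cycle 3: W0.I3
cycle 4: W1.I0
cycle 5: W1.I1
cycle 6: W1.I2
cycle 7: idle
cycle 8: W0.I4
cycle 9: idle
cycle 10: W1.I3
cycle 11: idle
cycle 12: idle
cycle 13: idle
cycle 14: W0.I5
cycle 15: W0.I6

Answer: 16 cycles, utilization 11/16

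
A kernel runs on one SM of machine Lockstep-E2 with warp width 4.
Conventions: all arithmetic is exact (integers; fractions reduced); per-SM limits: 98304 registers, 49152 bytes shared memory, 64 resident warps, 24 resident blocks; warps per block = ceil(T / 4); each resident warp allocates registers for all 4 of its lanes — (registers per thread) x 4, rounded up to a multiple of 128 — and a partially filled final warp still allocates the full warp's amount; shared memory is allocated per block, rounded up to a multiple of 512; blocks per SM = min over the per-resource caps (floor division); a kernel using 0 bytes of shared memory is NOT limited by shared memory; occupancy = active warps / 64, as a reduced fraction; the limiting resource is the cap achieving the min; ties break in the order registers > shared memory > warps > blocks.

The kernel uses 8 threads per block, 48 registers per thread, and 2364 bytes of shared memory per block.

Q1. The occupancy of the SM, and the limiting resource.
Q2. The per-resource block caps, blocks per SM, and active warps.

Answer: occupancy 19/32, limited by shared memory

registers: 192 blocks
shared memory: 19 blocks
warps: 32 blocks
blocks: 24 blocks

Answer: 19 blocks, 38 active warps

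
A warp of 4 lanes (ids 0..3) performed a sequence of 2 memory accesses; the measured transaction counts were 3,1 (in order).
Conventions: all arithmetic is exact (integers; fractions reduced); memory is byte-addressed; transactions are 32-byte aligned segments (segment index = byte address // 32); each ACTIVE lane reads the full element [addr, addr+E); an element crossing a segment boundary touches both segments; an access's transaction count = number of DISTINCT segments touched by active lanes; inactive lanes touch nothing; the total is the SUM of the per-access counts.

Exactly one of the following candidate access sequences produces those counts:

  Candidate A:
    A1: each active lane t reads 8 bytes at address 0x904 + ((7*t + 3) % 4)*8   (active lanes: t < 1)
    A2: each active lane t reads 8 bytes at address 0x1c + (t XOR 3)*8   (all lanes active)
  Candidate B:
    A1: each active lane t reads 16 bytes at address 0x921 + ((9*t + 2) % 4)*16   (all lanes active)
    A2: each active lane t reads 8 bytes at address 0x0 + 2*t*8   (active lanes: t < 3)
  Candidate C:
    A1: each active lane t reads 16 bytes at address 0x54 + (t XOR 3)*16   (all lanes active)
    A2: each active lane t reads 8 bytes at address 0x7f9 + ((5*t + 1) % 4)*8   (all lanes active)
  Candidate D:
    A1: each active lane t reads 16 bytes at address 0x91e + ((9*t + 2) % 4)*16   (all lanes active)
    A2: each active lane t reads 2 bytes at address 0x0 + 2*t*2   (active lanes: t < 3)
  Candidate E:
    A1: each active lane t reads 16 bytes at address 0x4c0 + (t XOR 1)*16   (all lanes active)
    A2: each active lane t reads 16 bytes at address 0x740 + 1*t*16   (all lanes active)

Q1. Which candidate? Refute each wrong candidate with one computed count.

A: A1 gives 2 transactions, not 3
B: A2 gives 2 transactions, not 1
C: A2 gives 2 transactions, not 1
E: A1 gives 2 transactions, not 3
D: all counts match (3,1)

Answer: D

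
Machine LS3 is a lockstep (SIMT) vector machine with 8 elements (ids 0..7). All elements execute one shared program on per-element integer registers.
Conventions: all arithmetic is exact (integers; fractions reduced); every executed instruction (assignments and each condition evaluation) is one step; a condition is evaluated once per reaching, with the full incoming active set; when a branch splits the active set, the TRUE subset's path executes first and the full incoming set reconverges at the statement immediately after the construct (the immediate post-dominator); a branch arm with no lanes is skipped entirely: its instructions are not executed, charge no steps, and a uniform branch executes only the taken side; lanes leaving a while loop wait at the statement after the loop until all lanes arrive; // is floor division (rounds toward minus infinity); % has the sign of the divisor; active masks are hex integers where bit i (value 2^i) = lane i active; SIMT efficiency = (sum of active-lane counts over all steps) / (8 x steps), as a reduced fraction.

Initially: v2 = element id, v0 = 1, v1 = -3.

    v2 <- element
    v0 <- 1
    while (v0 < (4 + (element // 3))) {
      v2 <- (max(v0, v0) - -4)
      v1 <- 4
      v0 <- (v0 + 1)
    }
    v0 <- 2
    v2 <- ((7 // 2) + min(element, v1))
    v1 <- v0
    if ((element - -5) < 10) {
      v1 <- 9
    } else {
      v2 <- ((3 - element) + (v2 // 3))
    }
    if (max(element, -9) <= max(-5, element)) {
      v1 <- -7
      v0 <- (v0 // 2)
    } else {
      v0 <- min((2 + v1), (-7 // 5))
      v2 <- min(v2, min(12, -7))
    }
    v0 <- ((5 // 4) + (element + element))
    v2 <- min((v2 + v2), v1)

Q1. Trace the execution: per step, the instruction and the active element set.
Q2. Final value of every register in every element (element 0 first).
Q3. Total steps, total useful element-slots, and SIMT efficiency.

step 0: v2 <- element                0xff
step 1: v0 <- 1                      0xff
step 2: eval (v0 < (4 + (element // 3))) 0xff
step 3: v2 <- (max(v0, v0) - -4)     0xff
step 4: v1 <- 4                      0xff
step 5: v0 <- (v0 + 1)               0xff
step 6: eval (v0 < (4 + (element // 3))) 0xff
step 7: v2 <- (max(v0, v0) - -4)     0xff
step 8: v1 <- 4                      0xff
step 9: v0 <- (v0 + 1)               0xff
step 10: eval (v0 < (4 + (element // 3))) 0xff
step 11: v2 <- (max(v0, v0) - -4)     0xff
step 12: v1 <- 4                      0xff
step 13: v0 <- (v0 + 1)               0xff
step 14: eval (v0 < (4 + (element // 3))) 0xff
step 15: v2 <- (max(v0, v0) - -4)     0xf8
step 16: v1 <- 4                      0xf8
step 17: v0 <- (v0 + 1)               0xf8
step 18: eval (v0 < (4 + (element // 3))) 0xf8
step 19: v2 <- (max(v0, v0) - -4)     0xc0
step 20: v1 <- 4                      0xc0
step 21: v0 <- (v0 + 1)               0xc0
step 22: eval (v0 < (4 + (element // 3))) 0xc0
step 23: v0 <- 2                      0xff
step 24: v2 <- ((7 // 2) + min(element, v1)) 0xff
step 25: v1 <- v0                     0xff
step 26: eval ((element - -5) < 10)   0xff
step 27: v1 <- 9                      0x1f
step 28: v2 <- ((3 - element) + (v2 // 3)) 0xe0
step 29: eval (max(element, -9) <= max(-5, element)) 0xff
step 30: v1 <- -7                     0xff
step 31: v0 <- (v0 // 2)              0xff
step 32: v0 <- ((5 // 4) + (element + element)) 0xff
step 33: v2 <- min((v2 + v2), v1)     0xff

Answer: 34 steps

v2: -7,-7,-7,-7,-7,-7,-7,-7
v0: 1,3,5,7,9,11,13,15
v1: -7,-7,-7,-7,-7,-7,-7,-7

steps = 34; useful = 228; efficiency = 228/272 = 57/68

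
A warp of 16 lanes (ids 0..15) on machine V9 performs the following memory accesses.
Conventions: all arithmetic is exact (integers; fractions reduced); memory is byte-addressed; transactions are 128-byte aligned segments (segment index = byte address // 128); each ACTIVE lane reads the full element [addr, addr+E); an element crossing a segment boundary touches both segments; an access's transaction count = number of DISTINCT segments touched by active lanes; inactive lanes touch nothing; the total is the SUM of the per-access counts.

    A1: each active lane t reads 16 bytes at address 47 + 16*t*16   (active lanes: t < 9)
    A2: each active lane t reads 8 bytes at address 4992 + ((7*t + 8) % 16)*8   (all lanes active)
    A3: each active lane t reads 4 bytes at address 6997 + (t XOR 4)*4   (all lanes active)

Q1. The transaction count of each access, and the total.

A1: 9 transactions
A2: 1 transaction
A3: 2 transactions

Answer: 9,1,2; total 12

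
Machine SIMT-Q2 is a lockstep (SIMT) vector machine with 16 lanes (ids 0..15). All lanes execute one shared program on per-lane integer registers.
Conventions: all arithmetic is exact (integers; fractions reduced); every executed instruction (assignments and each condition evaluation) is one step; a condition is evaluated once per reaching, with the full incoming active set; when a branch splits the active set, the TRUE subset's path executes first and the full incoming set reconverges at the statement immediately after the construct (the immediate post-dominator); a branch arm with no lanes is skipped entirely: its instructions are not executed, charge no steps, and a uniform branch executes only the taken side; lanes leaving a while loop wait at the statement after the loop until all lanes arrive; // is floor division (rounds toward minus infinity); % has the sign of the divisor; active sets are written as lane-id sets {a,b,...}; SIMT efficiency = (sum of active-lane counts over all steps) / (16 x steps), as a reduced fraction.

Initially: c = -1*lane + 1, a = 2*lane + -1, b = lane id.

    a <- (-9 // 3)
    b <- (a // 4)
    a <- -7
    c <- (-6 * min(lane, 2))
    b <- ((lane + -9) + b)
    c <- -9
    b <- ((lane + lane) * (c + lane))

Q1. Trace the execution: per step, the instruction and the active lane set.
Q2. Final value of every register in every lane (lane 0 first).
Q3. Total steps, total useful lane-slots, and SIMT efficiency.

step 0: a <- (-9 // 3)               {0,1,2,3,4,5,6,7,8,9,10,11,12,13,14,15}
step 1: b <- (a // 4)                {0,1,2,3,4,5,6,7,8,9,10,11,12,13,14,15}
step 2: a <- -7                      {0,1,2,3,4,5,6,7,8,9,10,11,12,13,14,15}
step 3: c <- (-6 * min(lane, 2))     {0,1,2,3,4,5,6,7,8,9,10,11,12,13,14,15}
step 4: b <- ((lane + -9) + b)       {0,1,2,3,4,5,6,7,8,9,10,11,12,13,14,15}
step 5: c <- -9                      {0,1,2,3,4,5,6,7,8,9,10,11,12,13,14,15}
step 6: b <- ((lane + lane) * (c + lane)) {0,1,2,3,4,5,6,7,8,9,10,11,12,13,14,15}

Answer: 7 steps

c: -9,-9,-9,-9,-9,-9,-9,-9,-9,-9,-9,-9,-9,-9,-9,-9
a: -7,-7,-7,-7,-7,-7,-7,-7,-7,-7,-7,-7,-7,-7,-7,-7
b: 0,-16,-28,-36,-40,-40,-36,-28,-16,0,20,44,72,104,140,180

steps = 7; useful = 112; efficiency = 112/112 = 1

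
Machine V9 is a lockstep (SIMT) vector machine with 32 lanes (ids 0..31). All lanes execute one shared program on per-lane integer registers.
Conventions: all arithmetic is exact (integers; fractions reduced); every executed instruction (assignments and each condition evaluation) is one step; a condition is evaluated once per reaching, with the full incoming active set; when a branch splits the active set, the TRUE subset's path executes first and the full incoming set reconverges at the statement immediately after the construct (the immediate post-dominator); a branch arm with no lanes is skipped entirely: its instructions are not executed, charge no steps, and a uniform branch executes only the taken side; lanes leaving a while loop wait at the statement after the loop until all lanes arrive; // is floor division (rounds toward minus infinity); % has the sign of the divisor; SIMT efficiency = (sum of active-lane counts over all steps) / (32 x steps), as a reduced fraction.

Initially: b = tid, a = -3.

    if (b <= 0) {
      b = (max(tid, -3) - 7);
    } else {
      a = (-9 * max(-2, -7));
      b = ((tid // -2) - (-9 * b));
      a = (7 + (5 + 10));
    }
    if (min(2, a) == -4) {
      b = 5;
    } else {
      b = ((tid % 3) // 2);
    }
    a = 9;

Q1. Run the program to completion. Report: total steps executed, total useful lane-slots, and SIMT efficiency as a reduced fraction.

Answer: 8 steps, 222 useful, 111/128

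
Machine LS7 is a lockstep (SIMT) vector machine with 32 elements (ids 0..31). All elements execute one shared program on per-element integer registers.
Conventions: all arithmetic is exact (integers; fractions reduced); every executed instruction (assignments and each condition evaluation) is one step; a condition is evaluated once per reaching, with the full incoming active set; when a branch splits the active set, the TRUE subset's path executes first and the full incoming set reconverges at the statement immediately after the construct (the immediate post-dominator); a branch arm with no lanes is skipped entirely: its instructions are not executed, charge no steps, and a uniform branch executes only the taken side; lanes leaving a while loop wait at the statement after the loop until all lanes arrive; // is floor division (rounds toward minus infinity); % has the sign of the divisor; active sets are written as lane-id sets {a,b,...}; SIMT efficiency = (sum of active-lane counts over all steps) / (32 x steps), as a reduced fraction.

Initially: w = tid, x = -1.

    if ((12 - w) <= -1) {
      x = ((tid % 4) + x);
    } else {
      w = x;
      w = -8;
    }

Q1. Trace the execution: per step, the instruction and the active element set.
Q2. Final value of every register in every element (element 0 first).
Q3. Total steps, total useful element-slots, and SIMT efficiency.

step 0: eval ((12 - w) <= -1)        {0,1,2,3,4,5,6,7,8,9,10,11,12,13,14,15,16,17,18,19,20,21,22,23,24,25,26,27,28,29,30,31}
step 1: x <- ((tid % 4) + x)         {13,14,15,16,17,18,19,20,21,22,23,24,25,26,27,28,29,30,31}
step 2: w <- x                       {0,1,2,3,4,5,6,7,8,9,10,11,12}
step 3: w <- -8                      {0,1,2,3,4,5,6,7,8,9,10,11,12}

Answer: 4 steps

w: -8,-8,-8,-8,-8,-8,-8,-8,-8,-8,-8,-8,-8,13,14,15,16,17,18,19,20,21,22,23,24,25,26,27,28,29,30,31
x: -1,-1,-1,-1,-1,-1,-1,-1,-1,-1,-1,-1,-1,0,1,2,-1,0,1,2,-1,0,1,2,-1,0,1,2,-1,0,1,2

steps = 4; useful = 77; efficiency = 77/128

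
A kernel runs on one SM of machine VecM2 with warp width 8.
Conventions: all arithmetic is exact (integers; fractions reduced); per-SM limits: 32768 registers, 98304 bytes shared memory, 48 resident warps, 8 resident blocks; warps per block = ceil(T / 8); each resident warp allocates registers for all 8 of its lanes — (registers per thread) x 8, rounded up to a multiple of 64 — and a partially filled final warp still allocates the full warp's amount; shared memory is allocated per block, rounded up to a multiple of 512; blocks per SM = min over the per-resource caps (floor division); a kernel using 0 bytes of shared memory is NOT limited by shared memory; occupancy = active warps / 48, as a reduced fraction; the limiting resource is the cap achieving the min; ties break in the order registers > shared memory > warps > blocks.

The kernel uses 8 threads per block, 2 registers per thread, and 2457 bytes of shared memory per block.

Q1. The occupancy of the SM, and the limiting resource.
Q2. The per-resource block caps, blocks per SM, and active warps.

Answer: occupancy 1/6, limited by blocks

registers: 512 blocks
shared memory: 38 blocks
warps: 48 blocks
blocks: 8 blocks

Answer: 8 blocks, 8 active warps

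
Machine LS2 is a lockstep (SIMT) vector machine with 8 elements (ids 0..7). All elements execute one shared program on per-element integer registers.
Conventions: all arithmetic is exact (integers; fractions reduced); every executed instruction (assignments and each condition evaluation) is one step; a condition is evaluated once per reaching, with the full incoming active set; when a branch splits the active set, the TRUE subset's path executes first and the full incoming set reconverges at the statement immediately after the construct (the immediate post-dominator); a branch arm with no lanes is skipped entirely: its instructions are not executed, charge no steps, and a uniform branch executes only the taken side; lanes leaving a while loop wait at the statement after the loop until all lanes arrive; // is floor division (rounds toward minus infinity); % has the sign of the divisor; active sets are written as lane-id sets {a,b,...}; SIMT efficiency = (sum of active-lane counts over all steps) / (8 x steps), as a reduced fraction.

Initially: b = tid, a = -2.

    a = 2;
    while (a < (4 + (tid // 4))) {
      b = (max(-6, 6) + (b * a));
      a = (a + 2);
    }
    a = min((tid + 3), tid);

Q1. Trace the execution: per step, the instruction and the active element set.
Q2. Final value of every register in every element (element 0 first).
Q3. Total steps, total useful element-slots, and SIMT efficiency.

step 0: a <- 2                       {0,1,2,3,4,5,6,7}
step 1: eval (a < (4 + (tid // 4)))  {0,1,2,3,4,5,6,7}
step 2: b <- (max(-6, 6) + (b * a))  {0,1,2,3,4,5,6,7}
step 3: a <- (a + 2)                 {0,1,2,3,4,5,6,7}
step 4: eval (a < (4 + (tid // 4)))  {0,1,2,3,4,5,6,7}
step 5: b <- (max(-6, 6) + (b * a))  {4,5,6,7}
step 6: a <- (a + 2)                 {4,5,6,7}
step 7: eval (a < (4 + (tid // 4)))  {4,5,6,7}
step 8: a <- min((tid + 3), tid)     {0,1,2,3,4,5,6,7}

Answer: 9 steps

b: 6,8,10,12,62,70,78,86
a: 0,1,2,3,4,5,6,7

steps = 9; useful = 60; efficiency = 60/72 = 5/6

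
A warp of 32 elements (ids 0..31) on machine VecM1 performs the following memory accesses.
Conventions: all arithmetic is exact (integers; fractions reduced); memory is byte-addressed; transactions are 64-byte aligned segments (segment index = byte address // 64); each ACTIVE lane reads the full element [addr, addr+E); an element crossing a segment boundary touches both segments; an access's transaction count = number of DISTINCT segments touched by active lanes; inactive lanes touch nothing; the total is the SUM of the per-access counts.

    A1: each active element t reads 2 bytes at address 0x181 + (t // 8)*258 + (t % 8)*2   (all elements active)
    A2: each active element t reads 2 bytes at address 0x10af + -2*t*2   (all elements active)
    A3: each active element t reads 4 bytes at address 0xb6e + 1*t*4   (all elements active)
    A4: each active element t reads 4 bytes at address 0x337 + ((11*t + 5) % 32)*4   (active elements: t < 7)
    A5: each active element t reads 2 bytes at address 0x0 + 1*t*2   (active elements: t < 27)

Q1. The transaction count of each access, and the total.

A1: 4 transactions
A2: 3 transactions
A3: 3 transactions
A4: 2 transactions
A5: 1 transaction

Answer: 4,3,3,2,1; total 13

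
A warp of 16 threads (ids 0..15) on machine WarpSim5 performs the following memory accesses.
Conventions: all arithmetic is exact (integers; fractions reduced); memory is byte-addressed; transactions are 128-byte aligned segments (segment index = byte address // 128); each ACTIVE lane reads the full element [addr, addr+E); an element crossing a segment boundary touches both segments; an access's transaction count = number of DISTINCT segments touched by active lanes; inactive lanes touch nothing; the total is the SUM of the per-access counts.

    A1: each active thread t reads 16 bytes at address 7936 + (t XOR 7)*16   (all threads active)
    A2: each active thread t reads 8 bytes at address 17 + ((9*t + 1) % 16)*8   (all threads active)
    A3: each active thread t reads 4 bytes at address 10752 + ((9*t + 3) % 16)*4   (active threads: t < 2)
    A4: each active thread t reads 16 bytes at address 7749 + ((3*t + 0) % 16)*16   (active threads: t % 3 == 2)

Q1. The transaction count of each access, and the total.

A1: 2 transactions
A2: 2 transactions
A3: 1 transaction
A4: 3 transactions

Answer: 2,2,1,3; total 8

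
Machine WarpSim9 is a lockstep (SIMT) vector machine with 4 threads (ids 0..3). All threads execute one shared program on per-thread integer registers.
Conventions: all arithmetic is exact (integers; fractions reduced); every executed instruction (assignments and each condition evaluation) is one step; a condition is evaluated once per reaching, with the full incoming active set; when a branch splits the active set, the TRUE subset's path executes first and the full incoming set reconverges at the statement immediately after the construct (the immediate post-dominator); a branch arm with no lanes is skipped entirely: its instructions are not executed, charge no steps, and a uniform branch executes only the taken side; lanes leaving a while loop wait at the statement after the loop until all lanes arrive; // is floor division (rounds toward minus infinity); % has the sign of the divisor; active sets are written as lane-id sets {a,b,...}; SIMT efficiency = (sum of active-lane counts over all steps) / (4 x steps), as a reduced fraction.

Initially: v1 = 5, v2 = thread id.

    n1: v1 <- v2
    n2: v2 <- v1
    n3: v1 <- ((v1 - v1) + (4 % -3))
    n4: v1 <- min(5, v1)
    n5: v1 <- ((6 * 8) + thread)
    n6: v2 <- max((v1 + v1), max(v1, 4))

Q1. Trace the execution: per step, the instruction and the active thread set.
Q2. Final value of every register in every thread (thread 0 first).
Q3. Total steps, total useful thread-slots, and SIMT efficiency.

step 0: v1 <- v2                     {0,1,2,3}
step 1: v2 <- v1                     {0,1,2,3}
step 2: v1 <- ((v1 - v1) + (4 % -3)) {0,1,2,3}
step 3: v1 <- min(5, v1)             {0,1,2,3}
step 4: v1 <- ((6 * 8) + thread)     {0,1,2,3}
step 5: v2 <- max((v1 + v1), max(v1, 4)) {0,1,2,3}

Answer: 6 steps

v1: 48,49,50,51
v2: 96,98,100,102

steps = 6; useful = 24; efficiency = 24/24 = 1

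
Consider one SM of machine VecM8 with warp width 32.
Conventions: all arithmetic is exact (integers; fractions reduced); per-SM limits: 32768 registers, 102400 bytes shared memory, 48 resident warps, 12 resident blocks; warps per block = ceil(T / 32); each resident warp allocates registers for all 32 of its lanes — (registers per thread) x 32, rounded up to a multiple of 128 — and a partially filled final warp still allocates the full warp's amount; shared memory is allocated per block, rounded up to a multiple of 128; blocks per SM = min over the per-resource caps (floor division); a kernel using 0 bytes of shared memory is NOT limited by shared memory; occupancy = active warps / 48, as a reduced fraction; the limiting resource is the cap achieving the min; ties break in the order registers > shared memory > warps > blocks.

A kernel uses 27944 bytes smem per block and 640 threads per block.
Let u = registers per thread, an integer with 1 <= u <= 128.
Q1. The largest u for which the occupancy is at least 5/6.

Answer: u = 24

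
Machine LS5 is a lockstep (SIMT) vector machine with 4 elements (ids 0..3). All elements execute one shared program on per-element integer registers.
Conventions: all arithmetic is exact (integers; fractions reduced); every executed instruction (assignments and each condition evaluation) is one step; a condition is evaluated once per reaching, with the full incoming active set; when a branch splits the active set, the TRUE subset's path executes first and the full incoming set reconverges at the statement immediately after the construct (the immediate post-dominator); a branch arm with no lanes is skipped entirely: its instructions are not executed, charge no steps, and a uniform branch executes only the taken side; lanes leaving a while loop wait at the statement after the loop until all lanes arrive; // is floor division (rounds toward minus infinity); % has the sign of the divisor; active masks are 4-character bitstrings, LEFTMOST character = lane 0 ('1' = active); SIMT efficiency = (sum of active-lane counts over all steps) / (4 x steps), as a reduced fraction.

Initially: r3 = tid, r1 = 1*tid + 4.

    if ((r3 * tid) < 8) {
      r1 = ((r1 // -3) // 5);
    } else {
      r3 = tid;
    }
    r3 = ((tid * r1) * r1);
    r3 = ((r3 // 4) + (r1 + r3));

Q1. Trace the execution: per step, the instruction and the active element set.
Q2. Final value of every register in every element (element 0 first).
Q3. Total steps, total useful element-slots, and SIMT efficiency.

step 0: eval ((r3 * tid) < 8)        1111
step 1: r1 <- ((r1 // -3) // 5)      1110
step 2: r3 <- tid                    0001
step 3: r3 <- ((tid * r1) * r1)      1111
step 4: r3 <- ((r3 // 4) + (r1 + r3)) 1111

Answer: 5 steps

r3: -1,0,1,190
r1: -1,-1,-1,7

steps = 5; useful = 16; efficiency = 16/20 = 4/5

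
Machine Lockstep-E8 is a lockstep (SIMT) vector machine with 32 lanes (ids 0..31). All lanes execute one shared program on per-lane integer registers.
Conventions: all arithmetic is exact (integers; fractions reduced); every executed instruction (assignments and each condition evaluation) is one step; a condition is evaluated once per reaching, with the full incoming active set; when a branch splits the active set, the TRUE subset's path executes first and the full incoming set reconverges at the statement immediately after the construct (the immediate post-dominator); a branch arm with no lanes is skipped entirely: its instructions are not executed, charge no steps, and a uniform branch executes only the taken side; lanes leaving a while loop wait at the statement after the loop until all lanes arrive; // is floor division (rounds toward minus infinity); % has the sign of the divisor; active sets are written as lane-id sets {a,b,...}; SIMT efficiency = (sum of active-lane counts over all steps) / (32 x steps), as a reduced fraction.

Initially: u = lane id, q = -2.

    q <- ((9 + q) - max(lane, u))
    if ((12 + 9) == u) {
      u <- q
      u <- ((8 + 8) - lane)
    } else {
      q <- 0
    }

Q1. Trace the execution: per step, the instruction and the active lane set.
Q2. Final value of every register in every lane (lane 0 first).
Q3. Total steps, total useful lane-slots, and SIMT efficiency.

step 0: q <- ((9 + q) - max(lane, u)) {0,1,2,3,4,5,6,7,8,9,10,11,12,13,14,15,16,17,18,19,20,21,22,23,24,25,26,27,28,29,30,31}
step 1: eval ((12 + 9) == u)         {0,1,2,3,4,5,6,7,8,9,10,11,12,13,14,15,16,17,18,19,20,21,22,23,24,25,26,27,28,29,30,31}
step 2: u <- q                       {21}
step 3: u <- ((8 + 8) - lane)        {21}
step 4: q <- 0                       {0,1,2,3,4,5,6,7,8,9,10,11,12,13,14,15,16,17,18,19,20,22,23,24,25,26,27,28,29,30,31}

Answer: 5 steps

u: 0,1,2,3,4,5,6,7,8,9,10,11,12,13,14,15,16,17,18,19,20,-5,22,23,24,25,26,27,28,29,30,31
q: 0,0,0,0,0,0,0,0,0,0,0,0,0,0,0,0,0,0,0,0,0,-14,0,0,0,0,0,0,0,0,0,0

steps = 5; useful = 97; efficiency = 97/160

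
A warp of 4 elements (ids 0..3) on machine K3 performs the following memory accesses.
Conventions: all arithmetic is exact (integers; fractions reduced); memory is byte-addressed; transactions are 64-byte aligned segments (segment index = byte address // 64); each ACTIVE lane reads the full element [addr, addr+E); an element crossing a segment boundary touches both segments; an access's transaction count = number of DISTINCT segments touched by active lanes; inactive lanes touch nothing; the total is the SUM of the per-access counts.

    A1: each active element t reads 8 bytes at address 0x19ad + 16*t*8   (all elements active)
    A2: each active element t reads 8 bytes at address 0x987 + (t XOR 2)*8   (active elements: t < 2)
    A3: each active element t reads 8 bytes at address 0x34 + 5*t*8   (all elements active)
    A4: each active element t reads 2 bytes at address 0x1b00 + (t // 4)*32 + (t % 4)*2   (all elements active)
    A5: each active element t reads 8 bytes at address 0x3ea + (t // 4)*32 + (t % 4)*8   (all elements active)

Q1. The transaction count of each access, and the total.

A1: 4 transactions
A2: 1 transaction
A3: 3 transactions
A4: 1 transaction
A5: 2 transactions

Answer: 4,1,3,1,2; total 11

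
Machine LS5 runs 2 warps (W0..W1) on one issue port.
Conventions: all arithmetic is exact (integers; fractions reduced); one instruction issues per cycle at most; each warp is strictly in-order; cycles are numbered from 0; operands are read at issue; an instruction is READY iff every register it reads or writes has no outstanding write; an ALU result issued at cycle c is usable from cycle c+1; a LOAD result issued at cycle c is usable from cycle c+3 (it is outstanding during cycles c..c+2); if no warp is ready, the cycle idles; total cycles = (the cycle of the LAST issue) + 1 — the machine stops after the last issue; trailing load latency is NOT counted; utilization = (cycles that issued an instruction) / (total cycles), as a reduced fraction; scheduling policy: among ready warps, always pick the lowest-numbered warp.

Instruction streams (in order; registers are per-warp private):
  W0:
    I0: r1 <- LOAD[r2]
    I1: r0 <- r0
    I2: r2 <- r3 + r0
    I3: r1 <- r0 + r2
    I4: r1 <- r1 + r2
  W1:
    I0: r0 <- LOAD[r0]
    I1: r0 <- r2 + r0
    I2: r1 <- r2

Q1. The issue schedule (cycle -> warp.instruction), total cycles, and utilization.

cycle 0: W0.I0
cycle 1: W0.I1
cycle 2: W0.I2
cycle 3: W0.I3
cycle 4: W0.I4
cycle 5: W1.I0
cycle 6: idle
cycle 7: idle
cycle 8: W1.I1
cycle 9: W1.I2

Answer: 10 cycles, utilization 4/5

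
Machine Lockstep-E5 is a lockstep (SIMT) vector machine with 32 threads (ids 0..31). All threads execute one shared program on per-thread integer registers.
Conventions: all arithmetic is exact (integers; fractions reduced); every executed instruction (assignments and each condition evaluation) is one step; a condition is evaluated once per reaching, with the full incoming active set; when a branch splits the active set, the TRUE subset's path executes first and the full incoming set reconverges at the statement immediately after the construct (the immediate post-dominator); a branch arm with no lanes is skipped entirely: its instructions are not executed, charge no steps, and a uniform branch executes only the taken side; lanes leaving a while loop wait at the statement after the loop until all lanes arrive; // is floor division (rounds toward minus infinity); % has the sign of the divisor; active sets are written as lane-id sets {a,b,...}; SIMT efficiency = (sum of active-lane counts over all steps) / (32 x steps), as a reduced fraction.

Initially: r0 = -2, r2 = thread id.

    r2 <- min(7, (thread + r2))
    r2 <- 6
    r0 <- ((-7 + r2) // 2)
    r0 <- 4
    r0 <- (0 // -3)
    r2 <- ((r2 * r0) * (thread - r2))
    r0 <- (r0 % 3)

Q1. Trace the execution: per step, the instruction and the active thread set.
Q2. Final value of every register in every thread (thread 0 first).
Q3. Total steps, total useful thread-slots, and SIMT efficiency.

step 0: r2 <- min(7, (thread + r2))  {0,1,2,3,4,5,6,7,8,9,10,11,12,13,14,15,16,17,18,19,20,21,22,23,24,25,26,27,28,29,30,31}
step 1: r2 <- 6                      {0,1,2,3,4,5,6,7,8,9,10,11,12,13,14,15,16,17,18,19,20,21,22,23,24,25,26,27,28,29,30,31}
step 2: r0 <- ((-7 + r2) // 2)       {0,1,2,3,4,5,6,7,8,9,10,11,12,13,14,15,16,17,18,19,20,21,22,23,24,25,26,27,28,29,30,31}
step 3: r0 <- 4                      {0,1,2,3,4,5,6,7,8,9,10,11,12,13,14,15,16,17,18,19,20,21,22,23,24,25,26,27,28,29,30,31}
step 4: r0 <- (0 // -3)              {0,1,2,3,4,5,6,7,8,9,10,11,12,13,14,15,16,17,18,19,20,21,22,23,24,25,26,27,28,29,30,31}
step 5: r2 <- ((r2 * r0) * (thread - r2)) {0,1,2,3,4,5,6,7,8,9,10,11,12,13,14,15,16,17,18,19,20,21,22,23,24,25,26,27,28,29,30,31}
step 6: r0 <- (r0 % 3)               {0,1,2,3,4,5,6,7,8,9,10,11,12,13,14,15,16,17,18,19,20,21,22,23,24,25,26,27,28,29,30,31}

Answer: 7 steps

r0: 0,0,0,0,0,0,0,0,0,0,0,0,0,0,0,0,0,0,0,0,0,0,0,0,0,0,0,0,0,0,0,0
r2: 0,0,0,0,0,0,0,0,0,0,0,0,0,0,0,0,0,0,0,0,0,0,0,0,0,0,0,0,0,0,0,0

steps = 7; useful = 224; efficiency = 224/224 = 1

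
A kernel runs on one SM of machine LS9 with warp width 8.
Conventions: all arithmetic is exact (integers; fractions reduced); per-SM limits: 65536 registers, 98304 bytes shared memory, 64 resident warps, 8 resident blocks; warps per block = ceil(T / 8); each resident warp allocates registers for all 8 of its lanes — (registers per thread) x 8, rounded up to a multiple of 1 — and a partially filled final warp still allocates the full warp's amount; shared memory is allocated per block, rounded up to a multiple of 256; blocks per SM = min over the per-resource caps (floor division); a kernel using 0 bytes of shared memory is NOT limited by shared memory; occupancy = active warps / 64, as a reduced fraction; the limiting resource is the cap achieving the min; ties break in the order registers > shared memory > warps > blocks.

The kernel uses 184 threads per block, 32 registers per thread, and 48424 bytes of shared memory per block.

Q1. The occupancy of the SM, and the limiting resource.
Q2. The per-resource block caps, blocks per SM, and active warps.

Answer: occupancy 23/32, limited by shared memory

registers: 11 blocks
shared memory: 2 blocks
warps: 2 blocks
blocks: 8 blocks

Answer: 2 blocks, 46 active warps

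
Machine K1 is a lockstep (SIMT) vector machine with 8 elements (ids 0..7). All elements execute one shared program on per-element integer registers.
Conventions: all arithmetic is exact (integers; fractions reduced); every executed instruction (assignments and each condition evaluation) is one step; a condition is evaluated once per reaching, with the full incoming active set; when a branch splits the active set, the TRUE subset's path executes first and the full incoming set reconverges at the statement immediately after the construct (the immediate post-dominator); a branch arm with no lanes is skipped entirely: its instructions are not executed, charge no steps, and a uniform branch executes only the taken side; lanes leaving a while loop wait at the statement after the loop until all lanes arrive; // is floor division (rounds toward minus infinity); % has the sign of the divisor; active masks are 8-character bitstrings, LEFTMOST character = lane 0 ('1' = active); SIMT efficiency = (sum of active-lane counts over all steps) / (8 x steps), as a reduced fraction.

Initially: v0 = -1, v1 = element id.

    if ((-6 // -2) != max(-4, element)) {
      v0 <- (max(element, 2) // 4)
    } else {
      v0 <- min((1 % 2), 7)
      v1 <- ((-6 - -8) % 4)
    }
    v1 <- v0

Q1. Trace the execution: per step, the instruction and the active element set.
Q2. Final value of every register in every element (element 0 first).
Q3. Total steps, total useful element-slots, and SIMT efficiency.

step 0: eval ((-6 // -2) != max(-4, element)) 11111111
step 1: v0 <- (max(element, 2) // 4) 11101111
step 2: v0 <- min((1 % 2), 7)        00010000
step 3: v1 <- ((-6 - -8) % 4)        00010000
step 4: v1 <- v0                     11111111

Answer: 5 steps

v0: 0,0,0,1,1,1,1,1
v1: 0,0,0,1,1,1,1,1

steps = 5; useful = 25; efficiency = 25/40 = 5/8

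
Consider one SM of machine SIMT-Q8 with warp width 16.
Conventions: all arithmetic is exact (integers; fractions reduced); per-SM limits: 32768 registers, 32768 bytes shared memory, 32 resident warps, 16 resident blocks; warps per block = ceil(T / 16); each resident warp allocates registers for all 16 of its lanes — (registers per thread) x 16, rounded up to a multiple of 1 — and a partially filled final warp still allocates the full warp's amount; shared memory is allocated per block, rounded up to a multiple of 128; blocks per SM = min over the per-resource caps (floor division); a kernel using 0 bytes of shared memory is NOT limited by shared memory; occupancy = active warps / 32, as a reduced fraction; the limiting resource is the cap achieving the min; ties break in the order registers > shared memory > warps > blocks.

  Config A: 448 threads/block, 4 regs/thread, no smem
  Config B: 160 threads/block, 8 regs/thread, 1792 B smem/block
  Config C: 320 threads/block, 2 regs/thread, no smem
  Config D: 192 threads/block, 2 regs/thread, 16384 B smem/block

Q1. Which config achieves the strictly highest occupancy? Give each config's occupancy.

occupancies: A 7/8, B 15/16, C 5/8, D 3/4

Answer: B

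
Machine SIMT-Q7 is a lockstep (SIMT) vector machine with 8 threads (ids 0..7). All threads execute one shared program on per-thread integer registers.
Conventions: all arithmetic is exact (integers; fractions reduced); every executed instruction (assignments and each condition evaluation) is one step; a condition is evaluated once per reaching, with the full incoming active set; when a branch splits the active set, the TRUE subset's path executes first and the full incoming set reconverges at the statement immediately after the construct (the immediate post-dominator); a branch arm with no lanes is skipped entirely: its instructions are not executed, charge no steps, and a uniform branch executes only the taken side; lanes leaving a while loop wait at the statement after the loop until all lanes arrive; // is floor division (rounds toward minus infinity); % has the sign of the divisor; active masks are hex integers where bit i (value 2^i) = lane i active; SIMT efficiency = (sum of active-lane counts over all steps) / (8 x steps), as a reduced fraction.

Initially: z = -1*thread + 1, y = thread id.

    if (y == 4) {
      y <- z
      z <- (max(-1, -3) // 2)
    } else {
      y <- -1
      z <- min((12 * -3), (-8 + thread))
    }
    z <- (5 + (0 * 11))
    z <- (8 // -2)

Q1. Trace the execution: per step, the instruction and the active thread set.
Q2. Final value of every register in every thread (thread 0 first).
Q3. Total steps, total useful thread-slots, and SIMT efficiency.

step 0: eval (y == 4)                0xff
step 1: y <- z                       0x10
step 2: z <- (max(-1, -3) // 2)      0x10
step 3: y <- -1                      0xef
step 4: z <- min((12 * -3), (-8 + thread)) 0xef
step 5: z <- (5 + (0 * 11))          0xff
step 6: z <- (8 // -2)               0xff

Answer: 7 steps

z: -4,-4,-4,-4,-4,-4,-4,-4
y: -1,-1,-1,-1,-3,-1,-1,-1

steps = 7; useful = 40; efficiency = 40/56 = 5/7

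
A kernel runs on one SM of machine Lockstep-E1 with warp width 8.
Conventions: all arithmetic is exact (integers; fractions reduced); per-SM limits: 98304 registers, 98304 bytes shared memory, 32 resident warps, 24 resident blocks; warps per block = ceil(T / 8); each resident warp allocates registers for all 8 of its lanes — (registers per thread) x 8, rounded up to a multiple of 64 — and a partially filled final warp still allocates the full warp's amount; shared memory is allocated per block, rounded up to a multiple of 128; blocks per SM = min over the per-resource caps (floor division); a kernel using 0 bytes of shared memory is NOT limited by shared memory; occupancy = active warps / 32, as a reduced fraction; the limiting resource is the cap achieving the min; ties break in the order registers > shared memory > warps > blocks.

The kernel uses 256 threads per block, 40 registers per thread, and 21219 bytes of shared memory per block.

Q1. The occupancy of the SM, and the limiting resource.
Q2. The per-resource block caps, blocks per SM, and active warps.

Answer: occupancy 1, limited by warps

registers: 9 blocks
shared memory: 4 blocks
warps: 1 block
blocks: 24 blocks

Answer: 1 block, 32 active warps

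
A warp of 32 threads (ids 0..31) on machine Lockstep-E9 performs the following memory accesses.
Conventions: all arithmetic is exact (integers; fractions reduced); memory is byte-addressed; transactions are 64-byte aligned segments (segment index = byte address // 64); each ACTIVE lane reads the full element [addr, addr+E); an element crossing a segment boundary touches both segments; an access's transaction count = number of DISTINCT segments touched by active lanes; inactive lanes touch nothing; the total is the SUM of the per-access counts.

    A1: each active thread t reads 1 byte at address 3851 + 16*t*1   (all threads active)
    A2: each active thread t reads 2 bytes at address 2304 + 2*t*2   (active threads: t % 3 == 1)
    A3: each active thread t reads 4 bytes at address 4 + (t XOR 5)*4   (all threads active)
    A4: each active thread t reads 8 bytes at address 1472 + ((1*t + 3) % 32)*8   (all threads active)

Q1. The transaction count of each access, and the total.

A1: 8 transactions
A2: 2 transactions
A3: 3 transactions
A4: 4 transactions

Answer: 8,2,3,4; total 17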